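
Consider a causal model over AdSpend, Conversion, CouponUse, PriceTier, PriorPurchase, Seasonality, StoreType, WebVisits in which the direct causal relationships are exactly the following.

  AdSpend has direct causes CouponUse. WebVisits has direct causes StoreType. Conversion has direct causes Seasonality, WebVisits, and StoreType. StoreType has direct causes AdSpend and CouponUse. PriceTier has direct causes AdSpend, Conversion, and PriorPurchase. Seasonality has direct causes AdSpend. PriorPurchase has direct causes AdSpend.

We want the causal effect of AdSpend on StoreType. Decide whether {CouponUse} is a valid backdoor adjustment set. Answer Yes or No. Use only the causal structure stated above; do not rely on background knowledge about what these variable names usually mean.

Yes

Backdoor paths from AdSpend to StoreType (paths whose first edge points into AdSpend):
  P1: AdSpend <- CouponUse -> StoreType
Condition 1 (no descendant of AdSpend in the set): holds — descendants of AdSpend are {Conversion, PriceTier, PriorPurchase, Seasonality, StoreType, WebVisits}; none are in {CouponUse}.
Condition 2 (every backdoor path blocked by {CouponUse}):
  P1: blocked at fork node CouponUse ∈ conditioning set.
{CouponUse} satisfies the backdoor criterion.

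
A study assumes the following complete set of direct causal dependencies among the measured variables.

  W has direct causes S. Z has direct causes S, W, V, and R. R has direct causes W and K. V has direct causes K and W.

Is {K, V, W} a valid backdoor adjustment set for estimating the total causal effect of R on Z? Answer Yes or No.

Yes

Backdoor paths from R to Z (paths whose first edge points into R):
  P1: R <- K -> V <- W <- S -> Z
  P2: R <- K -> V <- W -> Z
  P3: R <- K -> V -> Z
  P4: R <- W <- S -> Z
  P5: R <- W -> V -> Z
  P6: R <- W -> Z
Condition 1 (no descendant of R in the set): holds — descendants of R are {Z}; none are in {K, V, W}.
Condition 2 (every backdoor path blocked by {K, V, W}):
  P1: blocked at fork node K ∈ conditioning set.
  P2: blocked at fork node K ∈ conditioning set.
  P3: blocked at fork node K ∈ conditioning set.
  P4: blocked at chain node W ∈ conditioning set.
  P5: blocked at fork node W ∈ conditioning set.
  P6: blocked at fork node W ∈ conditioning set.
{K, V, W} satisfies the backdoor criterion.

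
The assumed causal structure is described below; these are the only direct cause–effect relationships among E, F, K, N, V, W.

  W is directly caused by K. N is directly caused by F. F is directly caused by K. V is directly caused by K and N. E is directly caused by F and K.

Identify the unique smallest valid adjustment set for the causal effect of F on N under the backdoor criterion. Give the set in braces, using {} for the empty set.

Variables eligible for adjustment (non-descendants of F, excluding F and N): {K, W}.
Backdoor paths from F to N:
  P1: F <- K -> V <- N
Each backdoor path contains an unconditioned collider, so every path is already blocked with the empty conditioning set:
  P1: blocked at collider V (neither it nor any descendant is in the conditioning set).
The empty set is therefore the unique smallest valid set.

{}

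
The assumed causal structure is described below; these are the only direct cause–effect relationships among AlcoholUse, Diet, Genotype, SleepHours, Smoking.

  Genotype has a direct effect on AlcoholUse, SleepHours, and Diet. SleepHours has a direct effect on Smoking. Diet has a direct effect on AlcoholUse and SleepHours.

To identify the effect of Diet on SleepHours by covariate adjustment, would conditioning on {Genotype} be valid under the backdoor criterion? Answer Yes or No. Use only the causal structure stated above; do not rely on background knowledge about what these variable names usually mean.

Yes

Backdoor paths from Diet to SleepHours (paths whose first edge points into Diet):
  P1: Diet <- Genotype -> SleepHours
Condition 1 (no descendant of Diet in the set): holds — descendants of Diet are {AlcoholUse, SleepHours, Smoking}; none are in {Genotype}.
Condition 2 (every backdoor path blocked by {Genotype}):
  P1: blocked at fork node Genotype ∈ conditioning set.
{Genotype} satisfies the backdoor criterion.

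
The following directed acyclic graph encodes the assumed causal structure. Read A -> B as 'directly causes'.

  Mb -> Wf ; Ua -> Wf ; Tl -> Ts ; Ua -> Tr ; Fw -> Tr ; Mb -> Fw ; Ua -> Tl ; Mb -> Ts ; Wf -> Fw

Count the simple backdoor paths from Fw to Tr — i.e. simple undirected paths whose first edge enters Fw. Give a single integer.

A backdoor path from Fw to Tr is any simple undirected path whose first edge points into Fw (i.e. leaves Fw via a parent).
Parents of Fw: {Mb, Wf}.
Enumerating:
  P1: Fw <- Mb -> Wf <- Ua -> Tr
  P2: Fw <- Mb -> Ts <- Tl <- Ua -> Tr
  P3: Fw <- Wf <- Ua -> Tr
  P4: Fw <- Wf <- Mb -> Ts <- Tl <- Ua -> Tr
That exhausts the simple backdoor paths. Count: 4.

4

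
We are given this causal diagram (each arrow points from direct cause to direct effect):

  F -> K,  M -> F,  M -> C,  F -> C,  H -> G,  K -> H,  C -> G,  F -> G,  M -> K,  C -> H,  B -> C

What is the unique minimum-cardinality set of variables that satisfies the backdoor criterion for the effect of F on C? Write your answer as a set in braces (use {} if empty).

{M}

Variables eligible for adjustment (non-descendants of F, excluding F and C): {B, M}.
Backdoor paths from F to C:
  P1: F <- M -> K -> H <- C
  P2: F <- M -> K -> H -> G <- C
  P3: F <- M -> C
The empty set is not sufficient: P3 (F <- M -> C) has no collider blocking it and no conditioned non-collider, so it is open.
Try {M}:
  P1: blocked at fork node M ∈ conditioning set.
  P2: blocked at fork node M ∈ conditioning set.
  P3: blocked at fork node M ∈ conditioning set.
{M} contains no descendant of F and blocks every backdoor path.
No other singleton works — e.g. {B} leaves P3 open — so {M} is the unique smallest valid adjustment set.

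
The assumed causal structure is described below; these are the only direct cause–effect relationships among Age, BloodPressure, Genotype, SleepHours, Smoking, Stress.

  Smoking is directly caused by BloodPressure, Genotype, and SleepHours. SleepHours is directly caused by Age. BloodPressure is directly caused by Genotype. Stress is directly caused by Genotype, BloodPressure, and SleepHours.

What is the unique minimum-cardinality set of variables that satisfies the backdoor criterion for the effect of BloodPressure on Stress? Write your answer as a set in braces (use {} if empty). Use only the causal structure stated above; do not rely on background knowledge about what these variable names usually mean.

Variables eligible for adjustment (non-descendants of BloodPressure, excluding BloodPressure and Stress): {Age, Genotype, SleepHours}.
Backdoor paths from BloodPressure to Stress:
  P1: BloodPressure <- Genotype -> Smoking <- SleepHours -> Stress
  P2: BloodPressure <- Genotype -> Stress
The empty set is not sufficient: P2 (BloodPressure <- Genotype -> Stress) has no collider blocking it and no conditioned non-collider, so it is open.
Try {Genotype}:
  P1: blocked at fork node Genotype ∈ conditioning set.
  P2: blocked at fork node Genotype ∈ conditioning set.
{Genotype} contains no descendant of BloodPressure and blocks every backdoor path.
No other singleton works — e.g. {Age} leaves P2 open — so {Genotype} is the unique smallest valid adjustment set.

{Genotype}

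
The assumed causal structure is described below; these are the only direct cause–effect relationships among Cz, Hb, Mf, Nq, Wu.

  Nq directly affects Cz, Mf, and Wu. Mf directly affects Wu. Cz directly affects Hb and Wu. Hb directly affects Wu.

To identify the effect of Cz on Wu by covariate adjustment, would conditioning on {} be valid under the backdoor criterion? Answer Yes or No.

No

Backdoor paths from Cz to Wu (paths whose first edge points into Cz):
  P1: Cz <- Nq -> Mf -> Wu
  P2: Cz <- Nq -> Wu
Condition 1 (no descendant of Cz in the set): holds — descendants of Cz are {Hb, Wu}; none are in {}.
Condition 2 (every backdoor path blocked by {}):
  P1: open — no interior node is in the conditioning set.
  P2: open — no interior node is in the conditioning set.
{} does not satisfy the backdoor criterion.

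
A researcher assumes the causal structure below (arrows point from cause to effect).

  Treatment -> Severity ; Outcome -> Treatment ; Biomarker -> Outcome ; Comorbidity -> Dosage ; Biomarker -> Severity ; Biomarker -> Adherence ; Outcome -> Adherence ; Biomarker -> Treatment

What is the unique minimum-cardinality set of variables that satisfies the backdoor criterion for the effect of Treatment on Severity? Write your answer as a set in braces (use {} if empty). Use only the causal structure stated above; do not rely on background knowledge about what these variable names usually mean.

Variables eligible for adjustment (non-descendants of Treatment, excluding Treatment and Severity): {Adherence, Biomarker, Comorbidity, Dosage, Outcome}.
Backdoor paths from Treatment to Severity:
  P1: Treatment <- Biomarker -> Severity
  P2: Treatment <- Outcome <- Biomarker -> Severity
  P3: Treatment <- Outcome -> Adherence <- Biomarker -> Severity
The empty set is not sufficient: P1 (Treatment <- Biomarker -> Severity) has no collider blocking it and no conditioned non-collider, so it is open.
Try {Biomarker}:
  P1: blocked at fork node Biomarker ∈ conditioning set.
  P2: blocked at fork node Biomarker ∈ conditioning set.
  P3: blocked at collider Adherence (neither it nor any descendant is in the conditioning set).
{Biomarker} contains no descendant of Treatment and blocks every backdoor path.
No other singleton works — e.g. {Outcome} leaves P1 open — so {Biomarker} is the unique smallest valid adjustment set.

{Biomarker}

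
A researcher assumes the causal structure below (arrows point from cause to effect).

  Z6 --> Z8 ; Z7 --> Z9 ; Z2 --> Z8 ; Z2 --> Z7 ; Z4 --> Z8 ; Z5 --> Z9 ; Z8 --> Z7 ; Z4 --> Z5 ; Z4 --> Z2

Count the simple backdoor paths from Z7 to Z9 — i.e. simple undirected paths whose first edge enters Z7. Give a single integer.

A backdoor path from Z7 to Z9 is any simple undirected path whose first edge points into Z7 (i.e. leaves Z7 via a parent).
Parents of Z7: {Z2, Z8}.
Enumerating:
  P1: Z7 <- Z2 <- Z4 -> Z5 -> Z9
  P2: Z7 <- Z2 -> Z8 <- Z4 -> Z5 -> Z9
  P3: Z7 <- Z8 <- Z4 -> Z5 -> Z9
  P4: Z7 <- Z8 <- Z2 <- Z4 -> Z5 -> Z9
That exhausts the simple backdoor paths. Count: 4.

4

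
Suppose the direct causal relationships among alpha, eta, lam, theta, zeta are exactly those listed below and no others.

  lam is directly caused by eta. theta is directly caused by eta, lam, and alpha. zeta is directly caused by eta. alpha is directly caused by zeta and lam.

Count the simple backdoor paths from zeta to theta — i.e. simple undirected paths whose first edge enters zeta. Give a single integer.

3

A backdoor path from zeta to theta is any simple undirected path whose first edge points into zeta (i.e. leaves zeta via a parent).
Parents of zeta: {eta}.
Enumerating:
  P1: zeta <- eta -> lam -> alpha -> theta
  P2: zeta <- eta -> lam -> theta
  P3: zeta <- eta -> theta
That exhausts the simple backdoor paths. Count: 3.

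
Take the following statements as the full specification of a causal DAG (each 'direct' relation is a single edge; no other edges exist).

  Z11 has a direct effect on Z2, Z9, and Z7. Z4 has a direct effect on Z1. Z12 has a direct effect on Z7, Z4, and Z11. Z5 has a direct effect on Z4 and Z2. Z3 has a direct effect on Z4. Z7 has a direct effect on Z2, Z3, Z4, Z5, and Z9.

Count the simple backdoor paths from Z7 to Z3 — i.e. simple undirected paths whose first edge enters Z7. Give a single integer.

A backdoor path from Z7 to Z3 is any simple undirected path whose first edge points into Z7 (i.e. leaves Z7 via a parent).
Parents of Z7: {Z11, Z12}.
Enumerating:
  P1: Z7 <- Z12 -> Z11 -> Z2 <- Z5 -> Z4 <- Z3
  P2: Z7 <- Z12 -> Z4 <- Z3
  P3: Z7 <- Z11 <- Z12 -> Z4 <- Z3
  P4: Z7 <- Z11 -> Z2 <- Z5 -> Z4 <- Z3
That exhausts the simple backdoor paths. Count: 4.

4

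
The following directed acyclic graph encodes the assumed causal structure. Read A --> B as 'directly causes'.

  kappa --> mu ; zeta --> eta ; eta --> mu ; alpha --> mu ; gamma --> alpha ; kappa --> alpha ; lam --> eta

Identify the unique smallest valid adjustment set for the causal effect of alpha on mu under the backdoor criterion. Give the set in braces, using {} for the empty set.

{kappa}

Variables eligible for adjustment (non-descendants of alpha, excluding alpha and mu): {eta, gamma, kappa, lam, zeta}.
Backdoor paths from alpha to mu:
  P1: alpha <- kappa -> mu
The empty set is not sufficient: P1 (alpha <- kappa -> mu) has no collider blocking it and no conditioned non-collider, so it is open.
Try {kappa}:
  P1: blocked at fork node kappa ∈ conditioning set.
{kappa} contains no descendant of alpha and blocks every backdoor path.
No other singleton works — e.g. {gamma} leaves P1 open — so {kappa} is the unique smallest valid adjustment set.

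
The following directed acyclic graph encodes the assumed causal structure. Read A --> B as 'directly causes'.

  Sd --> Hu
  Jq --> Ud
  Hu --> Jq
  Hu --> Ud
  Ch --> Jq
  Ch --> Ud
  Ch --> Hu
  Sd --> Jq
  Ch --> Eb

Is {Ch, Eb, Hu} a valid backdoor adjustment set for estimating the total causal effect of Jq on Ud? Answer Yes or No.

Yes

Backdoor paths from Jq to Ud (paths whose first edge points into Jq):
  P1: Jq <- Sd -> Hu <- Ch -> Ud
  P2: Jq <- Sd -> Hu -> Ud
  P3: Jq <- Ch -> Hu -> Ud
  P4: Jq <- Ch -> Ud
  P5: Jq <- Hu <- Ch -> Ud
  P6: Jq <- Hu -> Ud
Condition 1 (no descendant of Jq in the set): holds — descendants of Jq are {Ud}; none are in {Ch, Eb, Hu}.
Condition 2 (every backdoor path blocked by {Ch, Eb, Hu}):
  P1: blocked at fork node Ch ∈ conditioning set.
  P2: blocked at chain node Hu ∈ conditioning set.
  P3: blocked at fork node Ch ∈ conditioning set.
  P4: blocked at fork node Ch ∈ conditioning set.
  P5: blocked at chain node Hu ∈ conditioning set.
  P6: blocked at fork node Hu ∈ conditioning set.
{Ch, Eb, Hu} satisfies the backdoor criterion.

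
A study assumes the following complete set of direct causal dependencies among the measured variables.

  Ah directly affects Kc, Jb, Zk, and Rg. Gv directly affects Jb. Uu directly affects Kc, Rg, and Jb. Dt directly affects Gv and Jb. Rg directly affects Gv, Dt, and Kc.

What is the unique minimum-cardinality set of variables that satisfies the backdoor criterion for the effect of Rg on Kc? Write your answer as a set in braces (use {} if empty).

Variables eligible for adjustment (non-descendants of Rg, excluding Rg and Kc): {Ah, Uu, Zk}.
Backdoor paths from Rg to Kc:
  P1: Rg <- Ah -> Kc
  P2: Rg <- Ah -> Jb <- Uu -> Kc
  P3: Rg <- Uu -> Kc
  P4: Rg <- Uu -> Jb <- Ah -> Kc
The empty set is not sufficient: P1 (Rg <- Ah -> Kc) has no collider blocking it and no conditioned non-collider, so it is open.
Try {Ah, Uu}:
  P1: blocked at fork node Ah ∈ conditioning set.
  P2: blocked at fork node Ah ∈ conditioning set.
  P3: blocked at fork node Uu ∈ conditioning set.
  P4: blocked at fork node Uu ∈ conditioning set.
{Ah, Uu} contains no descendant of Rg and blocks every backdoor path.
Every element of {Ah, Uu} is needed (dropping Ah leaves P1 open; dropping Uu leaves P3 open), so no proper subset is valid.
Among all size-2 subsets of the eligible variables, only {Ah, Uu} blocks every backdoor path, so it is the unique smallest valid adjustment set.

{Ah, Uu}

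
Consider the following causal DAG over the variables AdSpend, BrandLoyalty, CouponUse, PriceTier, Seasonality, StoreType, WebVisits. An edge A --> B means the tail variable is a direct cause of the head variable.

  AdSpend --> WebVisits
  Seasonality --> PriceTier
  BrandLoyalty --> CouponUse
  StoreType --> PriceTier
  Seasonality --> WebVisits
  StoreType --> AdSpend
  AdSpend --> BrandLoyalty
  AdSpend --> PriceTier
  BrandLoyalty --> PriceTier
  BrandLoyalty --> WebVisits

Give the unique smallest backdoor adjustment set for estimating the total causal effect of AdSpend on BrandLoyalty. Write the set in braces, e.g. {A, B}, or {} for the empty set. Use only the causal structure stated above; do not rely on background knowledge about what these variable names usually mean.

Variables eligible for adjustment (non-descendants of AdSpend, excluding AdSpend and BrandLoyalty): {Seasonality, StoreType}.
Backdoor paths from AdSpend to BrandLoyalty:
  P1: AdSpend <- StoreType -> PriceTier <- Seasonality -> WebVisits <- BrandLoyalty
  P2: AdSpend <- StoreType -> PriceTier <- BrandLoyalty
Each backdoor path contains an unconditioned collider, so every path is already blocked with the empty conditioning set:
  P1: blocked at collider PriceTier (neither it nor any descendant is in the conditioning set).
  P2: blocked at collider PriceTier (neither it nor any descendant is in the conditioning set).
The empty set is therefore the unique smallest valid set.

{}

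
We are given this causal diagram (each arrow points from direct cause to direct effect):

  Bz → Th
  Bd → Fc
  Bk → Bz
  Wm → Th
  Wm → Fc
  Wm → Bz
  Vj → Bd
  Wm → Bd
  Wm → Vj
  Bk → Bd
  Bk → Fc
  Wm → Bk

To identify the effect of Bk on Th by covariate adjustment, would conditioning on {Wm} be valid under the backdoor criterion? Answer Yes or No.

Backdoor paths from Bk to Th (paths whose first edge points into Bk):
  P1: Bk <- Wm -> Bz -> Th
  P2: Bk <- Wm -> Th
Condition 1 (no descendant of Bk in the set): holds — descendants of Bk are {Bd, Bz, Fc, Th}; none are in {Wm}.
Condition 2 (every backdoor path blocked by {Wm}):
  P1: blocked at fork node Wm ∈ conditioning set.
  P2: blocked at fork node Wm ∈ conditioning set.
{Wm} satisfies the backdoor criterion.

Yes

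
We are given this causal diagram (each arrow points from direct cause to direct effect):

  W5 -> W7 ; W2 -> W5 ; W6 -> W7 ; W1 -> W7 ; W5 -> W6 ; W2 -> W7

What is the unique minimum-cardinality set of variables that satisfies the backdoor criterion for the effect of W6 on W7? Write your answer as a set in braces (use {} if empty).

{W5}

Variables eligible for adjustment (non-descendants of W6, excluding W6 and W7): {W1, W2, W5}.
Backdoor paths from W6 to W7:
  P1: W6 <- W5 <- W2 -> W7
  P2: W6 <- W5 -> W7
The empty set is not sufficient: P1 (W6 <- W5 <- W2 -> W7) has no collider blocking it and no conditioned non-collider, so it is open.
Try {W5}:
  P1: blocked at chain node W5 ∈ conditioning set.
  P2: blocked at fork node W5 ∈ conditioning set.
{W5} contains no descendant of W6 and blocks every backdoor path.
No other singleton works — e.g. {W2} leaves P2 open — so {W5} is the unique smallest valid adjustment set.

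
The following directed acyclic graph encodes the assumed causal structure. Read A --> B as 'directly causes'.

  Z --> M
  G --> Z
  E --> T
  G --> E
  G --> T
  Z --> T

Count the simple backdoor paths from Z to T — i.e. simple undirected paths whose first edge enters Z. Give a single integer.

A backdoor path from Z to T is any simple undirected path whose first edge points into Z (i.e. leaves Z via a parent).
Parents of Z: {G}.
Enumerating:
  P1: Z <- G -> E -> T
  P2: Z <- G -> T
That exhausts the simple backdoor paths. Count: 2.

2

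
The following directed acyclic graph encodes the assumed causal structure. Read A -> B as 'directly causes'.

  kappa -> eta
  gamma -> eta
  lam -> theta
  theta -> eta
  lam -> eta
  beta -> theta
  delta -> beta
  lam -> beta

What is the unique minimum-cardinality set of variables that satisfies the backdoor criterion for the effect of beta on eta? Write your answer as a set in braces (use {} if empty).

Variables eligible for adjustment (non-descendants of beta, excluding beta and eta): {delta, gamma, kappa, lam}.
Backdoor paths from beta to eta:
  P1: beta <- lam -> theta -> eta
  P2: beta <- lam -> eta
The empty set is not sufficient: P1 (beta <- lam -> theta -> eta) has no collider blocking it and no conditioned non-collider, so it is open.
Try {lam}:
  P1: blocked at fork node lam ∈ conditioning set.
  P2: blocked at fork node lam ∈ conditioning set.
{lam} contains no descendant of beta and blocks every backdoor path.
No other singleton works — e.g. {kappa} leaves P1 open — so {lam} is the unique smallest valid adjustment set.

{lam}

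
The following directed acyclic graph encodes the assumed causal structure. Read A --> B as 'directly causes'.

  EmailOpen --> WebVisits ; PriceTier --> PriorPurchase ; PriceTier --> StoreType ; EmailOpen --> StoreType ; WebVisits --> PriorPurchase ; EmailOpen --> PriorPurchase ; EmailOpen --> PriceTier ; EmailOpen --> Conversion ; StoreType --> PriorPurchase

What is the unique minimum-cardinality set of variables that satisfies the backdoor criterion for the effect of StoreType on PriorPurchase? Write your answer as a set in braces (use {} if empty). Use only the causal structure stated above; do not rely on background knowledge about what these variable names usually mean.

{EmailOpen, PriceTier}

Variables eligible for adjustment (non-descendants of StoreType, excluding StoreType and PriorPurchase): {Conversion, EmailOpen, PriceTier, WebVisits}.
Backdoor paths from StoreType to PriorPurchase:
  P1: StoreType <- EmailOpen -> PriceTier -> PriorPurchase
  P2: StoreType <- EmailOpen -> WebVisits -> PriorPurchase
  P3: StoreType <- EmailOpen -> PriorPurchase
  P4: StoreType <- PriceTier <- EmailOpen -> WebVisits -> PriorPurchase
  P5: StoreType <- PriceTier <- EmailOpen -> PriorPurchase
  P6: StoreType <- PriceTier -> PriorPurchase
The empty set is not sufficient: P1 (StoreType <- EmailOpen -> PriceTier -> PriorPurchase) has no collider blocking it and no conditioned non-collider, so it is open.
Try {EmailOpen, PriceTier}:
  P1: blocked at fork node EmailOpen ∈ conditioning set.
  P2: blocked at fork node EmailOpen ∈ conditioning set.
  P3: blocked at fork node EmailOpen ∈ conditioning set.
  P4: blocked at chain node PriceTier ∈ conditioning set.
  P5: blocked at chain node PriceTier ∈ conditioning set.
  P6: blocked at fork node PriceTier ∈ conditioning set.
{EmailOpen, PriceTier} contains no descendant of StoreType and blocks every backdoor path.
Every element of {EmailOpen, PriceTier} is needed (dropping EmailOpen leaves P2 open; dropping PriceTier leaves P6 open), so no proper subset is valid.
Among all size-2 subsets of the eligible variables, only {EmailOpen, PriceTier} blocks every backdoor path, so it is the unique smallest valid adjustment set.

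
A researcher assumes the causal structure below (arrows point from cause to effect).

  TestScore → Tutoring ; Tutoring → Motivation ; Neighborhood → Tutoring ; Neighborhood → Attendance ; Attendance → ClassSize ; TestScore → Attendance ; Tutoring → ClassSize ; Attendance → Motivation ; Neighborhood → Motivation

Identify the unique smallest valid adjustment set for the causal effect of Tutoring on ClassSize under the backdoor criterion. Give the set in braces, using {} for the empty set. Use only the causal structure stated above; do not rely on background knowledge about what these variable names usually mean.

Variables eligible for adjustment (non-descendants of Tutoring, excluding Tutoring and ClassSize): {Attendance, Neighborhood, TestScore}.
Backdoor paths from Tutoring to ClassSize:
  P1: Tutoring <- Neighborhood -> Attendance -> ClassSize
  P2: Tutoring <- Neighborhood -> Motivation <- Attendance -> ClassSize
  P3: Tutoring <- TestScore -> Attendance -> ClassSize
The empty set is not sufficient: P1 (Tutoring <- Neighborhood -> Attendance -> ClassSize) has no collider blocking it and no conditioned non-collider, so it is open.
Try {Attendance}:
  P1: blocked at chain node Attendance ∈ conditioning set.
  P2: blocked at collider Motivation (neither it nor any descendant is in the conditioning set).
  P3: blocked at chain node Attendance ∈ conditioning set.
{Attendance} contains no descendant of Tutoring and blocks every backdoor path.
No other singleton works — e.g. {Neighborhood} leaves P3 open — so {Attendance} is the unique smallest valid adjustment set.

{Attendance}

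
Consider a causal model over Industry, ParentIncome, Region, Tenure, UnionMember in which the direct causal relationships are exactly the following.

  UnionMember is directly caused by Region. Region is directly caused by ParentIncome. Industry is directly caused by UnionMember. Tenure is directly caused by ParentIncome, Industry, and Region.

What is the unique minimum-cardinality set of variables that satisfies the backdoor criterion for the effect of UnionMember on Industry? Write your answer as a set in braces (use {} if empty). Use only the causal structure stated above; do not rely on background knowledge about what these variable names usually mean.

Variables eligible for adjustment (non-descendants of UnionMember, excluding UnionMember and Industry): {ParentIncome, Region}.
Backdoor paths from UnionMember to Industry:
  P1: UnionMember <- Region <- ParentIncome -> Tenure <- Industry
  P2: UnionMember <- Region -> Tenure <- Industry
Each backdoor path contains an unconditioned collider, so every path is already blocked with the empty conditioning set:
  P1: blocked at collider Tenure (neither it nor any descendant is in the conditioning set).
  P2: blocked at collider Tenure (neither it nor any descendant is in the conditioning set).
The empty set is therefore the unique smallest valid set.

{}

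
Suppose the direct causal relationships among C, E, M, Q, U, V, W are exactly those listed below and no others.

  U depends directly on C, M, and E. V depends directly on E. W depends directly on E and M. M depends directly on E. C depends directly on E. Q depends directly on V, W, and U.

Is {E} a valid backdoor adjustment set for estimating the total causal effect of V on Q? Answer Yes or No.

Backdoor paths from V to Q (paths whose first edge points into V):
  P1: V <- E -> M -> U -> Q
  P2: V <- E -> M -> W -> Q
  P3: V <- E -> C -> U <- M -> W -> Q
  P4: V <- E -> C -> U -> Q
  P5: V <- E -> U <- M -> W -> Q
  P6: V <- E -> U -> Q
  P7: V <- E -> W <- M -> U -> Q
  P8: V <- E -> W -> Q
Condition 1 (no descendant of V in the set): holds — descendants of V are {Q}; none are in {E}.
Condition 2 (every backdoor path blocked by {E}):
  P1: blocked at fork node E ∈ conditioning set.
  P2: blocked at fork node E ∈ conditioning set.
  P3: blocked at fork node E ∈ conditioning set.
  P4: blocked at fork node E ∈ conditioning set.
  P5: blocked at fork node E ∈ conditioning set.
  P6: blocked at fork node E ∈ conditioning set.
  P7: blocked at fork node E ∈ conditioning set.
  P8: blocked at fork node E ∈ conditioning set.
{E} satisfies the backdoor criterion.

Yes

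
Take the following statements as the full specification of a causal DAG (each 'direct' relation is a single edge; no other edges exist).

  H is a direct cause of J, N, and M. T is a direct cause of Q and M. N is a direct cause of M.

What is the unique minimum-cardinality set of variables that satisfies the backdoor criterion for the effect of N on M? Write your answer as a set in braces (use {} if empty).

Variables eligible for adjustment (non-descendants of N, excluding N and M): {H, J, Q, T}.
Backdoor paths from N to M:
  P1: N <- H -> M
The empty set is not sufficient: P1 (N <- H -> M) has no collider blocking it and no conditioned non-collider, so it is open.
Try {H}:
  P1: blocked at fork node H ∈ conditioning set.
{H} contains no descendant of N and blocks every backdoor path.
No other singleton works — e.g. {T} leaves P1 open — so {H} is the unique smallest valid adjustment set.

{H}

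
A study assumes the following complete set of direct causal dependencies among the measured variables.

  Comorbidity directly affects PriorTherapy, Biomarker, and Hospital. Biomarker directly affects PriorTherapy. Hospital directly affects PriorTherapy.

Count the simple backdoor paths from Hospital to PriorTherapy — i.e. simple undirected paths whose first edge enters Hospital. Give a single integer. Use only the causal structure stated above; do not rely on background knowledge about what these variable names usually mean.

2

A backdoor path from Hospital to PriorTherapy is any simple undirected path whose first edge points into Hospital (i.e. leaves Hospital via a parent).
Parents of Hospital: {Comorbidity}.
Enumerating:
  P1: Hospital <- Comorbidity -> Biomarker -> PriorTherapy
  P2: Hospital <- Comorbidity -> PriorTherapy
That exhausts the simple backdoor paths. Count: 2.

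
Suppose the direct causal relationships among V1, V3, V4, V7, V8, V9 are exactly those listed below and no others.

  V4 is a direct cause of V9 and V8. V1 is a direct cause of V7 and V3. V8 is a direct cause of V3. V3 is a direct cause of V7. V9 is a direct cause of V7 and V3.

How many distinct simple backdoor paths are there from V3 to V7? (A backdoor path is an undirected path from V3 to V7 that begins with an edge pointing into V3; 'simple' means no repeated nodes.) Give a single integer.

A backdoor path from V3 to V7 is any simple undirected path whose first edge points into V3 (i.e. leaves V3 via a parent).
Parents of V3: {V1, V8, V9}.
Enumerating:
  P1: V3 <- V1 -> V7
  P2: V3 <- V9 -> V7
  P3: V3 <- V8 <- V4 -> V9 -> V7
That exhausts the simple backdoor paths. Count: 3.

3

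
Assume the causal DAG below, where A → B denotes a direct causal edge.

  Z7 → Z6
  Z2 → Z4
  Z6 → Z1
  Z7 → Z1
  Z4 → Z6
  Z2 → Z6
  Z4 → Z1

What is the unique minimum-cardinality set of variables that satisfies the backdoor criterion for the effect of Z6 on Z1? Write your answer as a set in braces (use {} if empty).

Variables eligible for adjustment (non-descendants of Z6, excluding Z6 and Z1): {Z2, Z4, Z7}.
Backdoor paths from Z6 to Z1:
  P1: Z6 <- Z2 -> Z4 -> Z1
  P2: Z6 <- Z7 -> Z1
  P3: Z6 <- Z4 -> Z1
The empty set is not sufficient: P1 (Z6 <- Z2 -> Z4 -> Z1) has no collider blocking it and no conditioned non-collider, so it is open.
Try {Z4, Z7}:
  P1: blocked at chain node Z4 ∈ conditioning set.
  P2: blocked at fork node Z7 ∈ conditioning set.
  P3: blocked at fork node Z4 ∈ conditioning set.
{Z4, Z7} contains no descendant of Z6 and blocks every backdoor path.
Every element of {Z4, Z7} is needed (dropping Z4 leaves P1 open; dropping Z7 leaves P2 open), so no proper subset is valid.
Among all size-2 subsets of the eligible variables, only {Z4, Z7} blocks every backdoor path, so it is the unique smallest valid adjustment set.

{Z4, Z7}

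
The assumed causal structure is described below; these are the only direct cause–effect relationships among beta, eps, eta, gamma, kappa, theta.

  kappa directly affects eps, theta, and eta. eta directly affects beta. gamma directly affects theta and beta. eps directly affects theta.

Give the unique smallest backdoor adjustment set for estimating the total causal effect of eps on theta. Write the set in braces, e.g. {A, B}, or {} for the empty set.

Variables eligible for adjustment (non-descendants of eps, excluding eps and theta): {beta, eta, gamma, kappa}.
Backdoor paths from eps to theta:
  P1: eps <- kappa -> eta -> beta <- gamma -> theta
  P2: eps <- kappa -> theta
The empty set is not sufficient: P2 (eps <- kappa -> theta) has no collider blocking it and no conditioned non-collider, so it is open.
Try {kappa}:
  P1: blocked at fork node kappa ∈ conditioning set.
  P2: blocked at fork node kappa ∈ conditioning set.
{kappa} contains no descendant of eps and blocks every backdoor path.
No other singleton works — e.g. {gamma} leaves P2 open — so {kappa} is the unique smallest valid adjustment set.

{kappa}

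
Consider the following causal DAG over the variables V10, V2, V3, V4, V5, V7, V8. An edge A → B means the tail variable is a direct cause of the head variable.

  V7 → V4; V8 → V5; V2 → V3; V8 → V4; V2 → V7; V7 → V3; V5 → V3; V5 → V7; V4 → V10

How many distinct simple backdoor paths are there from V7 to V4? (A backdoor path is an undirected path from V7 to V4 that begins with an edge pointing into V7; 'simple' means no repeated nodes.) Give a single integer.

2

A backdoor path from V7 to V4 is any simple undirected path whose first edge points into V7 (i.e. leaves V7 via a parent).
Parents of V7: {V2, V5}.
Enumerating:
  P1: V7 <- V5 <- V8 -> V4
  P2: V7 <- V2 -> V3 <- V5 <- V8 -> V4
That exhausts the simple backdoor paths. Count: 2.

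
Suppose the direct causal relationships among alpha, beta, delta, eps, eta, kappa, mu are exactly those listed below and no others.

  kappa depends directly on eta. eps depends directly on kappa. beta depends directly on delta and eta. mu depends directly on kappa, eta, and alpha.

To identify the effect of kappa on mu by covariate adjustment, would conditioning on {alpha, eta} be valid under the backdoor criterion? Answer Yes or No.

Backdoor paths from kappa to mu (paths whose first edge points into kappa):
  P1: kappa <- eta -> mu
Condition 1 (no descendant of kappa in the set): holds — descendants of kappa are {eps, mu}; none are in {alpha, eta}.
Condition 2 (every backdoor path blocked by {alpha, eta}):
  P1: blocked at fork node eta ∈ conditioning set.
{alpha, eta} satisfies the backdoor criterion.

Yes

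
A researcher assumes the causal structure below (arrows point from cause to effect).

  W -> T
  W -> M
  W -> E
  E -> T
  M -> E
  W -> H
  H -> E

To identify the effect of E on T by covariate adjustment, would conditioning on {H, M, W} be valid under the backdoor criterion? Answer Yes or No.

Backdoor paths from E to T (paths whose first edge points into E):
  P1: E <- W -> T
  P2: E <- M <- W -> T
  P3: E <- H <- W -> T
Condition 1 (no descendant of E in the set): holds — descendants of E are {T}; none are in {H, M, W}.
Condition 2 (every backdoor path blocked by {H, M, W}):
  P1: blocked at fork node W ∈ conditioning set.
  P2: blocked at chain node M ∈ conditioning set.
  P3: blocked at chain node H ∈ conditioning set.
{H, M, W} satisfies the backdoor criterion.

Yes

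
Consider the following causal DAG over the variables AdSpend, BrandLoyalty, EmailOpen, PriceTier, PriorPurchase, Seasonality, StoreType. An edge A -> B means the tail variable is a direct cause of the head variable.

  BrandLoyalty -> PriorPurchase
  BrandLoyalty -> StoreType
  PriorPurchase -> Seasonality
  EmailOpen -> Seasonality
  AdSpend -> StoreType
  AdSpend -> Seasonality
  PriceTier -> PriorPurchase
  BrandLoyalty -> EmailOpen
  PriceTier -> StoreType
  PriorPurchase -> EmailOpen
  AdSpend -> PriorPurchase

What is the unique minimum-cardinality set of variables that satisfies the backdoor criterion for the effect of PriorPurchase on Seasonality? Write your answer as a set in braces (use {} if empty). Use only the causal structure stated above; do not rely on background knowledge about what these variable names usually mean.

{AdSpend, BrandLoyalty}

Variables eligible for adjustment (non-descendants of PriorPurchase, excluding PriorPurchase and Seasonality): {AdSpend, BrandLoyalty, PriceTier, StoreType}.
Backdoor paths from PriorPurchase to Seasonality:
  P1: PriorPurchase <- BrandLoyalty -> StoreType <- AdSpend -> Seasonality
  P2: PriorPurchase <- BrandLoyalty -> EmailOpen -> Seasonality
  P3: PriorPurchase <- AdSpend -> StoreType <- BrandLoyalty -> EmailOpen -> Seasonality
  P4: PriorPurchase <- AdSpend -> Seasonality
  P5: PriorPurchase <- PriceTier -> StoreType <- BrandLoyalty -> EmailOpen -> Seasonality
  P6: PriorPurchase <- PriceTier -> StoreType <- AdSpend -> Seasonality
The empty set is not sufficient: P2 (PriorPurchase <- BrandLoyalty -> EmailOpen -> Seasonality) has no collider blocking it and no conditioned non-collider, so it is open.
Try {AdSpend, BrandLoyalty}:
  P1: blocked at fork node BrandLoyalty ∈ conditioning set.
  P2: blocked at fork node BrandLoyalty ∈ conditioning set.
  P3: blocked at fork node AdSpend ∈ conditioning set.
  P4: blocked at fork node AdSpend ∈ conditioning set.
  P5: blocked at collider StoreType (neither it nor any descendant is in the conditioning set).
  P6: blocked at collider StoreType (neither it nor any descendant is in the conditioning set).
{AdSpend, BrandLoyalty} contains no descendant of PriorPurchase and blocks every backdoor path.
Every element of {AdSpend, BrandLoyalty} is needed (dropping AdSpend leaves P4 open; dropping BrandLoyalty leaves P2 open), so no proper subset is valid.
Among all size-2 subsets of the eligible variables, only {AdSpend, BrandLoyalty} blocks every backdoor path, so it is the unique smallest valid adjustment set.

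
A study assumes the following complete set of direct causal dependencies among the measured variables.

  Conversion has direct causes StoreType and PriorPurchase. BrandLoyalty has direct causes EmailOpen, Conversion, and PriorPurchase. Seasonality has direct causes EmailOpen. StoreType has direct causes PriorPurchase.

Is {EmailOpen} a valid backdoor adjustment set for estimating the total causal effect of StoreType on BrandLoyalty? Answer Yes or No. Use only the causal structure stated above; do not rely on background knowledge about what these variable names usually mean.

Backdoor paths from StoreType to BrandLoyalty (paths whose first edge points into StoreType):
  P1: StoreType <- PriorPurchase -> Conversion -> BrandLoyalty
  P2: StoreType <- PriorPurchase -> BrandLoyalty
Condition 1 (no descendant of StoreType in the set): holds — descendants of StoreType are {BrandLoyalty, Conversion}; none are in {EmailOpen}.
Condition 2 (every backdoor path blocked by {EmailOpen}):
  P1: open — no interior node is in the conditioning set.
  P2: open — no interior node is in the conditioning set.
{EmailOpen} does not satisfy the backdoor criterion.

No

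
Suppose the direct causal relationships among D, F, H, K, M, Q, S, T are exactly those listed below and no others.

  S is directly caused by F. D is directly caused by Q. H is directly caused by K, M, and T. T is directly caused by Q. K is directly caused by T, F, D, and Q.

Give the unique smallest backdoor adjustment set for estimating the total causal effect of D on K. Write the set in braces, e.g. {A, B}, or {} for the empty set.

Variables eligible for adjustment (non-descendants of D, excluding D and K): {F, M, Q, S, T}.
Backdoor paths from D to K:
  P1: D <- Q -> T -> K
  P2: D <- Q -> T -> H <- K
  P3: D <- Q -> K
The empty set is not sufficient: P1 (D <- Q -> T -> K) has no collider blocking it and no conditioned non-collider, so it is open.
Try {Q}:
  P1: blocked at fork node Q ∈ conditioning set.
  P2: blocked at fork node Q ∈ conditioning set.
  P3: blocked at fork node Q ∈ conditioning set.
{Q} contains no descendant of D and blocks every backdoor path.
No other singleton works — e.g. {T} leaves P3 open — so {Q} is the unique smallest valid adjustment set.

{Q}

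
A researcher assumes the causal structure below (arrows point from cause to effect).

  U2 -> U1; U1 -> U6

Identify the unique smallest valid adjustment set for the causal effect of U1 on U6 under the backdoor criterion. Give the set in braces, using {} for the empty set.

Variables eligible for adjustment (non-descendants of U1, excluding U1 and U6): {U2}.
Backdoor paths from U1 to U6:
  (none)
With no backdoor paths the empty set already satisfies the criterion, and it is trivially minimal.

{}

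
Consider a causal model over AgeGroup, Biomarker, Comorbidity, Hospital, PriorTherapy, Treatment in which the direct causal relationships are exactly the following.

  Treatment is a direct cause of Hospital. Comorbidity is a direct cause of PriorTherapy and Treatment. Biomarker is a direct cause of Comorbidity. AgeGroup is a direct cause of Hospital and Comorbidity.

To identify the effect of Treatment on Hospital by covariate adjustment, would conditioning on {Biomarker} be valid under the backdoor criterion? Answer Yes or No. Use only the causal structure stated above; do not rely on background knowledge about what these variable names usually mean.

Backdoor paths from Treatment to Hospital (paths whose first edge points into Treatment):
  P1: Treatment <- Comorbidity <- AgeGroup -> Hospital
Condition 1 (no descendant of Treatment in the set): holds — descendants of Treatment are {Hospital}; none are in {Biomarker}.
Condition 2 (every backdoor path blocked by {Biomarker}):
  P1: open — no interior node is in the conditioning set.
{Biomarker} does not satisfy the backdoor criterion.

No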